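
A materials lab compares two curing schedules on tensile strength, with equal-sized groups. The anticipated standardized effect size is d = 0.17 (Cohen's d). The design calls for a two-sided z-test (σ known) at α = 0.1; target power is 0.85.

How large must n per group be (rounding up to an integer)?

n = 498 per group

Set Φ(δ − 1.645) = 0.85; then δ − 1.645 = Φ⁻¹(0.85) = 1.036, giving δ = 2.681.
(For δ > 0 the lower-tail rejection region contributes negligibly to power, so the one-term inversion is standard.)
δ = d·√(n/2) ⇒ n = 2(δ/d)² = 2 × (2.681 / 0.17)² = 497.53.
Round up to the next whole unit.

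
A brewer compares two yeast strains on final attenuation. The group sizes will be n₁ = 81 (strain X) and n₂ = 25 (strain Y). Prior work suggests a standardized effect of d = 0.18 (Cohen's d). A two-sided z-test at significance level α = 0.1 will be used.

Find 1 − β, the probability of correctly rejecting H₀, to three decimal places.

Noncentrality parameter: δ = d / √(1/n₁ + 1/n₂) = 0.18 / √(1/81 + 1/25) = 0.7867
Critical value for a two-sided test at α = 0.1: z_{α/2} = 1.645.
Power = Φ(δ − 1.645) + Φ(−δ − 1.645) = Φ(-0.858) + Φ(-2.432) = 0.1954 + 0.0075 = 0.2029.

Power ≈ 0.203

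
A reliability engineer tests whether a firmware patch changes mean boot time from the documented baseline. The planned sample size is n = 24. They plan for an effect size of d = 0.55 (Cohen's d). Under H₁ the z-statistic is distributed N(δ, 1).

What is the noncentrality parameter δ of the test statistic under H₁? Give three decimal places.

The noncentrality parameter scales effect size by the design's sample-size factor: δ = d·√n = 0.55 × √24 = 2.6944

δ ≈ 2.694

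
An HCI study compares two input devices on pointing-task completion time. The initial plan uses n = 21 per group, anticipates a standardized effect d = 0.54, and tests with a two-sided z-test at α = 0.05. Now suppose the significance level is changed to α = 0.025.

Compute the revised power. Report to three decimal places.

Power ≈ 0.312

δ = d·√(n/2) = 0.54 × √(21/2) = 1.7498 (unchanged). New critical value: z_{0.0125} = 2.241.
Revised power = Φ(δ − 2.241) + Φ(−δ − 2.241) = Φ(-0.492) + Φ(-3.991) = 0.3115 + 0.0000 = 0.3115.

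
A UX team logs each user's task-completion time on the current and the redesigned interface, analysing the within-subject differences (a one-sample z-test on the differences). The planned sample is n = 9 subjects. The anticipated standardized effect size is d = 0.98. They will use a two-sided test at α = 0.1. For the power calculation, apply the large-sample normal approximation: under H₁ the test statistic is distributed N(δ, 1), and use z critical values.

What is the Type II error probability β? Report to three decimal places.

Noncentrality parameter: δ = d·√n = 0.98 × √9 = 2.9400
Critical value for a two-sided test at α = 0.1: z_{α/2} = 1.645.
Power = Φ(δ − 1.645) + Φ(−δ − 1.645) = Φ(1.295) + Φ(-4.585) = 0.9024 + 0.0000 = 0.9024.
Type II error: β = 1 − power = 1 − 0.9024 = 0.0976.

β ≈ 0.098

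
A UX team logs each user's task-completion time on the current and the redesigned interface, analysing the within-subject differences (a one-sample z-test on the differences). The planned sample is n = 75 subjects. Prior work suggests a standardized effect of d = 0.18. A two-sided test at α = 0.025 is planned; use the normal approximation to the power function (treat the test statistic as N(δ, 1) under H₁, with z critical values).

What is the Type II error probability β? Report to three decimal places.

Noncentrality parameter: δ = d·√n = 0.18 × √75 = 1.5588
Critical value for a two-sided test at α = 0.025: z_{α/2} = 2.241.
Power = Φ(δ − 2.241) + Φ(−δ − 2.241) = Φ(-0.683) + Φ(-3.800) = 0.2474 + 0.0001 = 0.2475.
Type II error: β = 1 − power = 1 − 0.2475 = 0.7525.

β ≈ 0.752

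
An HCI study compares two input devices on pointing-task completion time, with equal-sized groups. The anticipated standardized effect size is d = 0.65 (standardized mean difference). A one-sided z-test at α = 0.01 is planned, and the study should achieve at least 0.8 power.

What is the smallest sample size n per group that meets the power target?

Set Φ(δ − 2.326) = 0.8; then δ − 2.326 = Φ⁻¹(0.8) = 0.842, giving δ = 3.168.
δ = d·√(n/2) ⇒ n = 2(δ/d)² = 2 × (3.168 / 0.65)² = 47.51.
Round up to the next whole unit.

n = 48 per group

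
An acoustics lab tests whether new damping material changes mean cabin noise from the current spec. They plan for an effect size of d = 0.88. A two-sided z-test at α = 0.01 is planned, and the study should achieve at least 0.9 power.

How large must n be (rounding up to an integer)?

n = 20

For power 0.9 need Φ(δ − z_{0.005}) = 0.9, so δ = z_{0.005} + z_{0.10} = 2.576 + 1.282 = 3.857.
(The Φ(−δ − z_{α/2}) term is vanishingly small for δ > 0 and is dropped in the standard sample-size formula.)
δ = d·√n ⇒ n = (δ/d)² = (3.857 / 0.88)² = 19.21.
Rounding up, n = 20.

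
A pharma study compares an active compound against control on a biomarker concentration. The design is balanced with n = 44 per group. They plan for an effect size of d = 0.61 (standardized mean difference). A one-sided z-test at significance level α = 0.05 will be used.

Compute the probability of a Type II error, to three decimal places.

β ≈ 0.112

Noncentrality parameter: δ = d·√(n/2) = 0.61 × √(44/2) = 2.8612
Critical value for a one-sided test at α = 0.05: z_α = 1.645.
Power = P(Z > 1.645 − δ) = Φ(1.216) = 0.8881.
Type II error: β = 1 − power = 1 − 0.8881 = 0.1119.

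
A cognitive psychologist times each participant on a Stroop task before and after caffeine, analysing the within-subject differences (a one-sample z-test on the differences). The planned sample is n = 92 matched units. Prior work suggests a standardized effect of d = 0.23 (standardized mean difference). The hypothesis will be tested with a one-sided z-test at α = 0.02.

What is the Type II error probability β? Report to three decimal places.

Noncentrality parameter: δ = d·√n = 0.23 × √92 = 2.2061
One-sided α = 0.02 → critical value z_{0.02} = 2.054.
Power = P(Z > 2.054 − δ) = Φ(0.152) = 0.5605.
Type II error: β = 1 − power = 1 − 0.5605 = 0.4395.

β ≈ 0.439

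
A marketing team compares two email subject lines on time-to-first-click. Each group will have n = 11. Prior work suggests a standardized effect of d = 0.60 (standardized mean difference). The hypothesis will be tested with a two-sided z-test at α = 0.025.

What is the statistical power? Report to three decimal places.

Power ≈ 0.202

Noncentrality parameter: δ = d·√(n/2) = 0.60 × √(11/2) = 1.4071
Two-sided α = 0.025 → critical value z_{0.0125} = 2.241.
Power = Φ(δ − 2.241) + Φ(−δ − 2.241) = Φ(-0.834) + Φ(-3.649) = 0.2021 + 0.0001 = 0.2022.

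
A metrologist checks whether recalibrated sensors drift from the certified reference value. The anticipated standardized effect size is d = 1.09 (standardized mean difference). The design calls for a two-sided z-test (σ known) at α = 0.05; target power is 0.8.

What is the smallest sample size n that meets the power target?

n = 7

Set Φ(δ − 1.960) = 0.8; then δ − 1.960 = Φ⁻¹(0.8) = 0.842, giving δ = 2.802.
(Ignoring the negligible lower-tail rejection probability gives the usual closed-form inversion.)
δ = d·√n ⇒ n = (δ/d)² = (2.802 / 1.09)² = 6.61.
Rounding up, n = 7.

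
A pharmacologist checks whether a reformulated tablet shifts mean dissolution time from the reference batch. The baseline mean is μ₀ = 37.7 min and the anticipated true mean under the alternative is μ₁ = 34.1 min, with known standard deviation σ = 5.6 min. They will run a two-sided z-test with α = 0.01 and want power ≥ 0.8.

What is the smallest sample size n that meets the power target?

Standardized effect: d = |μ₁ − μ₀| / σ = |34.1 − 37.7| / 5.6 = 0.6429
Set Φ(δ − 2.576) = 0.8; then δ − 2.576 = Φ⁻¹(0.8) = 0.842, giving δ = 3.417.
(Ignoring the negligible lower-tail rejection probability gives the usual closed-form inversion.)
δ = d·√n ⇒ n = (δ/d)² = (3.417 / 0.6429)² = 28.26.
Rounding up, n = 29.

n = 29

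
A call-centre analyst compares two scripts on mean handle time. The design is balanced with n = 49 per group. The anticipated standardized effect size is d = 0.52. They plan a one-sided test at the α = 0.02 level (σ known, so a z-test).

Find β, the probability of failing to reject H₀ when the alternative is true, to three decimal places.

β ≈ 0.301

Noncentrality parameter: δ = d·√(n/2) = 0.52 × √(49/2) = 2.5739
One-sided α = 0.02 → critical value z_{0.02} = 2.054.
Power = Φ(δ − 2.054) = Φ(0.520) = 0.6985.
Type II error: β = 1 − power = 1 − 0.6985 = 0.3015.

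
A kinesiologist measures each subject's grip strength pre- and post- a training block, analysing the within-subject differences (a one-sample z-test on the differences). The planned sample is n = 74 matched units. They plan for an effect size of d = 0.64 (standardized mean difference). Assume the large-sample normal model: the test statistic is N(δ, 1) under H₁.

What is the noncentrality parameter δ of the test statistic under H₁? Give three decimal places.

δ ≈ 5.505

The noncentrality parameter scales effect size by the design's sample-size factor: δ = d·√n = 0.64 × √74 = 5.5055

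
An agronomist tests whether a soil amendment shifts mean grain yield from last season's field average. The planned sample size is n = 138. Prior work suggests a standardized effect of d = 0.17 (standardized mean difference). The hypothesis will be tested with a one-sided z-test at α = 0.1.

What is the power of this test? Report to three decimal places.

Noncentrality parameter: δ = d·√n = 0.17 × √138 = 1.9970
One-sided α = 0.1 → critical value z_{0.1} = 1.282.
Power = P(Z > 1.282 − δ) = Φ(0.715) = 0.7628.

Power ≈ 0.763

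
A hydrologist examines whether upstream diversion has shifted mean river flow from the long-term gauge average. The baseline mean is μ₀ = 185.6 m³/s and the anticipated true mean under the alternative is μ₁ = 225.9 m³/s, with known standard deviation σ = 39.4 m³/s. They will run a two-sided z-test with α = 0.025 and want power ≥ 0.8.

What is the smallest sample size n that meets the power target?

n = 10

Standardized effect: d = |μ₁ − μ₀| / σ = |225.9 − 185.6| / 39.4 = 1.0228
Set Φ(δ − 2.241) = 0.8; then δ − 2.241 = Φ⁻¹(0.8) = 0.842, giving δ = 3.083.
(For δ > 0 the lower-tail rejection region contributes negligibly to power, so the one-term inversion is standard.)
δ = d·√n ⇒ n = (δ/d)² = (3.083 / 1.0228)² = 9.09.
Round up to the next whole unit.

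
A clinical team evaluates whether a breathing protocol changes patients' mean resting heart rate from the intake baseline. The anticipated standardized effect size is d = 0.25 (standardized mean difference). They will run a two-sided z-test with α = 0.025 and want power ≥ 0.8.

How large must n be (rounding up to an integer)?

Set Φ(δ − 2.241) = 0.8; then δ − 2.241 = Φ⁻¹(0.8) = 0.842, giving δ = 3.083.
(For δ > 0 the lower-tail rejection region contributes negligibly to power, so the one-term inversion is standard.)
δ = d·√n ⇒ n = (δ/d)² = (3.083 / 0.25)² = 152.08.
Rounding up, n = 153.

n = 153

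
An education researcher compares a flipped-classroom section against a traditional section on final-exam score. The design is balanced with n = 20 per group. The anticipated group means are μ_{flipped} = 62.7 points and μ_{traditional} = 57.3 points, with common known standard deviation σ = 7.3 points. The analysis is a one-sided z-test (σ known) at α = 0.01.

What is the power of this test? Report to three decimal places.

Standardized effect: d = |μ_{flipped} − μ_{traditional}| / σ = |62.7 − 57.3| / 7.3 = 0.7397
Noncentrality parameter: δ = d·√(n/2) = 0.7397 × √(20/2) = 2.3392
Critical value for a one-sided test at α = 0.01: z_α = 2.326.
Power = Φ(δ − 2.326) = Φ(0.013) = 0.5051.

Power ≈ 0.505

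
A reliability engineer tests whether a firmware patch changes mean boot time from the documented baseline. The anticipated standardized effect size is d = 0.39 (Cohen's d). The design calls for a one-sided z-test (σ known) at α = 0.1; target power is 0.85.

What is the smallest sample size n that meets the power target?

Set Φ(δ − 1.282) = 0.85; then δ − 1.282 = Φ⁻¹(0.85) = 1.036, giving δ = 2.318.
δ = d·√n ⇒ n = (δ/d)² = (2.318 / 0.39)² = 35.33.
Rounding up, n = 36.

n = 36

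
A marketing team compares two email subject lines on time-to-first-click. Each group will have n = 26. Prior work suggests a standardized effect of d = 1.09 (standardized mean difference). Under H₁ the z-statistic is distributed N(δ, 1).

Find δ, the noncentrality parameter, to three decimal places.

The noncentrality parameter scales effect size by the design's sample-size factor: δ = d·√(n/2) = 1.09 × √(26/2) = 3.9301

δ ≈ 3.930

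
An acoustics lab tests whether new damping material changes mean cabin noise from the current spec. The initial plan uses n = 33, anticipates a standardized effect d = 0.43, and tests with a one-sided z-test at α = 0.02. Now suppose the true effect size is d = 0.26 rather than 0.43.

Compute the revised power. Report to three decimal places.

Power ≈ 0.288

With d = 0.26: δ = d·√n = 0.26 × √33 = 1.4936. Critical value z_{0.02} = 2.054.
Revised power = P(Z > 2.054 − δ) = Φ(-0.560) = 0.2877.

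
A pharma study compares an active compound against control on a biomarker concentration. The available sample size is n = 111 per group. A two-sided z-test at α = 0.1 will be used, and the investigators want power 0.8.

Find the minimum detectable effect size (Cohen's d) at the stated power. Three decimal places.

Need Φ(δ − 1.645) = 0.8, so δ = 1.645 + 0.842 = 2.486.
(The second rejection-region term Φ(−δ − z_{α/2}) is negligible and dropped.)
δ = d·√(n/2) ⇒ d = δ/√(n/2) = 2.486/√(111/2) = 0.3338.

d ≈ 0.334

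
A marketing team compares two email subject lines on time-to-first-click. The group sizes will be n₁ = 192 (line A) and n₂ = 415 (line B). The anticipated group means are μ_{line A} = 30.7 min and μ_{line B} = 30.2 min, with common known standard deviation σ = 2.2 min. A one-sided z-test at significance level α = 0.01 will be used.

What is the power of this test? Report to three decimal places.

Standardized effect: d = |μ_{line A} − μ_{line B}| / σ = |30.7 − 30.2| / 2.2 = 0.2273
Noncentrality parameter: δ = d / √(1/n₁ + 1/n₂) = 0.2273 / √(1/192 + 1/415) = 2.6039
One-sided α = 0.01 → critical value z_{0.01} = 2.326.
Power = P(Z > 2.326 − δ) = Φ(0.278) = 0.6093.

Power ≈ 0.609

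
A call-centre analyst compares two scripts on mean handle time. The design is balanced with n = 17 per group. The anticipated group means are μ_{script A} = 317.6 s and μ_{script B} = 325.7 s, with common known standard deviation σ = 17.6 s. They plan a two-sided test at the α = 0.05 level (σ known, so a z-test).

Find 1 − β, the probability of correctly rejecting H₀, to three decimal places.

Standardized effect: d = |μ_{script A} − μ_{script B}| / σ = |317.6 − 325.7| / 17.6 = 0.4602
Noncentrality parameter: δ = d·√(n/2) = 0.4602 × √(17/2) = 1.3418
Critical value for a two-sided test at α = 0.05: z_{α/2} = 1.960.
Power = Φ(δ − 1.960) + Φ(−δ − 1.960) = Φ(-0.618) + Φ(-3.302) = 0.2682 + 0.0005 = 0.2687.

Power ≈ 0.269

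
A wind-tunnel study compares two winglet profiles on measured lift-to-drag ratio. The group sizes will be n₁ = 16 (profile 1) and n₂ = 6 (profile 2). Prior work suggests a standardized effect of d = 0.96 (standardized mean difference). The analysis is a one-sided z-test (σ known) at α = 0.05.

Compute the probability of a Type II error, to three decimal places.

Noncentrality parameter: δ = d / √(1/n₁ + 1/n₂) = 0.96 / √(1/16 + 1/6) = 2.0054
One-sided α = 0.05 → critical value z_{0.05} = 1.645.
Power = Φ(δ − 1.645) = Φ(0.361) = 0.6408.
Type II error: β = 1 − power = 1 − 0.6408 = 0.3592.

β ≈ 0.359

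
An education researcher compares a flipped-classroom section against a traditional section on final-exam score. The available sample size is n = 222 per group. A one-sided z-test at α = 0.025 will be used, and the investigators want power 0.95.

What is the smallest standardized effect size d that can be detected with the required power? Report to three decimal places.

Required noncentrality: δ = z_{0.025} + z_{0.05} = 1.960 + 1.645 = 3.605.
δ = d·√(n/2) ⇒ d = δ/√(n/2) = 3.605/√(222/2) = 0.3422.

d ≈ 0.342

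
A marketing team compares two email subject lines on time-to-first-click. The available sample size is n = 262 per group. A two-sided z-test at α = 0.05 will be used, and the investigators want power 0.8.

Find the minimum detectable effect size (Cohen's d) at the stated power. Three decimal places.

Need Φ(δ − 1.960) = 0.8, so δ = 1.960 + 0.842 = 2.802.
(Lower-tail contribution to power is negligible for δ > 0.)
δ = d·√(n/2) ⇒ d = δ/√(n/2) = 2.802/√(262/2) = 0.2448.

d ≈ 0.245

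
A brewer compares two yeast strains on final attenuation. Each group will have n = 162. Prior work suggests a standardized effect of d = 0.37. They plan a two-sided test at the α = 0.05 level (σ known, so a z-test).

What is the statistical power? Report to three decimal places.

Noncentrality parameter: δ = d·√(n/2) = 0.37 × √(162/2) = 3.3300
Two-sided α = 0.05 → critical value z_{0.025} = 1.960.
Power = Φ(δ − 1.960) + Φ(−δ − 1.960) = Φ(1.370) + Φ(-5.290) = 0.9147 + 0.0000 = 0.9147.

Power ≈ 0.915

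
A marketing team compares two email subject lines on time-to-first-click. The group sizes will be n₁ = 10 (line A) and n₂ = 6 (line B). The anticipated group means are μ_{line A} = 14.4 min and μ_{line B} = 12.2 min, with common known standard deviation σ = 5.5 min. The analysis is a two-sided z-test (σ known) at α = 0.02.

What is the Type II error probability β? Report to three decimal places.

β ≈ 0.939

Standardized effect: d = |μ_{line A} − μ_{line B}| / σ = |14.4 − 12.2| / 5.5 = 0.4000
Noncentrality parameter: δ = d / √(1/n₁ + 1/n₂) = 0.4000 / √(1/10 + 1/6) = 0.7746
Critical value for a two-sided test at α = 0.02: z_{α/2} = 2.326.
Power = Φ(δ − 2.326) + Φ(−δ − 2.326) = Φ(-1.552) + Φ(-3.101) = 0.0604 + 0.0010 = 0.0613.
Type II error: β = 1 − power = 1 − 0.0613 = 0.9387.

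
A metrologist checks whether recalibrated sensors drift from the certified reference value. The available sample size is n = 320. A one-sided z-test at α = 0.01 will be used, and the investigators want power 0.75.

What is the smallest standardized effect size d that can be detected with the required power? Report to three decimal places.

d ≈ 0.168

Required noncentrality: δ = z_{0.01} + z_{0.25} = 2.326 + 0.674 = 3.001.
δ = d·√n ⇒ d = δ/√n = 3.001/√320 = 0.1678.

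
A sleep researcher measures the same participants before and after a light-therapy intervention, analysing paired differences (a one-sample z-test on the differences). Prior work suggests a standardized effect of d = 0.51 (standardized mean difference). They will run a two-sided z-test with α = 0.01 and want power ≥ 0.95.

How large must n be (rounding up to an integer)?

n = 69

Set Φ(δ − 2.576) = 0.95; then δ − 2.576 = Φ⁻¹(0.95) = 1.645, giving δ = 4.221.
(For δ > 0 the lower-tail rejection region contributes negligibly to power, so the one-term inversion is standard.)
δ = d·√n ⇒ n = (δ/d)² = (4.221 / 0.51)² = 68.49.
Rounding up, n = 69.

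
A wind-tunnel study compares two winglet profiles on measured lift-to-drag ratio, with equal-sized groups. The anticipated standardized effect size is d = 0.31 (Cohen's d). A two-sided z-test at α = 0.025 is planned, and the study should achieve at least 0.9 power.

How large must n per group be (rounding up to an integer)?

For power 0.9 need Φ(δ − z_{0.0125}) = 0.9, so δ = z_{0.0125} + z_{0.10} = 2.241 + 1.282 = 3.523.
(The Φ(−δ − z_{α/2}) term is vanishingly small for δ > 0 and is dropped in the standard sample-size formula.)
δ = d·√(n/2) ⇒ n = 2(δ/d)² = 2 × (3.523 / 0.31)² = 258.30.
Round up to the next whole unit.

n = 259 per group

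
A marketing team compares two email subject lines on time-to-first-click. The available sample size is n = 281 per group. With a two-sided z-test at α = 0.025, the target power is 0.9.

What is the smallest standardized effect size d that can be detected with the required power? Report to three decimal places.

Need Φ(δ − 2.241) = 0.9, so δ = 2.241 + 1.282 = 3.523.
(Lower-tail contribution to power is negligible for δ > 0.)
δ = d·√(n/2) ⇒ d = δ/√(n/2) = 3.523/√(281/2) = 0.2972.

d ≈ 0.297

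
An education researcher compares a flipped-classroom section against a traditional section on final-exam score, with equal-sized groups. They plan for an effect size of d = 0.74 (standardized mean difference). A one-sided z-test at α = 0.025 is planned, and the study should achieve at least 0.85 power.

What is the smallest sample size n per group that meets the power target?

n = 33 per group

For power 0.85 need Φ(δ − z_{0.025}) = 0.85, so δ = z_{0.025} + z_{0.15} = 1.960 + 1.036 = 2.996.
δ = d·√(n/2) ⇒ n = 2(δ/d)² = 2 × (2.996 / 0.74)² = 32.79.
Rounding up, n = 33 per group.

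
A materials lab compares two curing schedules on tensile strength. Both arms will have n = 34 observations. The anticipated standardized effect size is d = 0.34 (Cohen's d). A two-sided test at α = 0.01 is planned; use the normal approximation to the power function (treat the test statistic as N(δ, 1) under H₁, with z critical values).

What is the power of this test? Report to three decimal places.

Power ≈ 0.120

Noncentrality parameter: δ = d·√(n/2) = 0.34 × √(34/2) = 1.4019
Critical value for a two-sided test at α = 0.01: z_{α/2} = 2.576.
Power = Φ(δ − 2.576) + Φ(−δ − 2.576) = Φ(-1.174) + Φ(-3.978) = 0.1202 + 0.0000 = 0.1202.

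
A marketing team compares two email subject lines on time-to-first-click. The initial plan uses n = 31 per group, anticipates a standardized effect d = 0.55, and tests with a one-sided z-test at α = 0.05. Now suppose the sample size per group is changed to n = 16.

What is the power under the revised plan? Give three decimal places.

With n = 16 per group: δ = d·√(n/2) = 0.55 × √(16/2) = 1.5556. Critical value z_{0.05} = 1.645.
Revised power = Φ(δ − 1.645) = Φ(-0.089) = 0.4645.

Power ≈ 0.464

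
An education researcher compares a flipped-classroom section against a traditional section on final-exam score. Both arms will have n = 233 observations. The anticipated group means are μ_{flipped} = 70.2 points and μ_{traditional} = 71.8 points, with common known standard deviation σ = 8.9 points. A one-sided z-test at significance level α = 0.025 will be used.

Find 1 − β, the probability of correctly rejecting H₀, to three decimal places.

Power ≈ 0.492

Standardized effect: d = |μ_{flipped} − μ_{traditional}| / σ = |70.2 − 71.8| / 8.9 = 0.1798
Noncentrality parameter: δ = d·√(n/2) = 0.1798 × √(233/2) = 1.9404
Critical value for a one-sided test at α = 0.025: z_α = 1.960.
Power = Φ(δ − 1.960) = Φ(-0.020) = 0.4922.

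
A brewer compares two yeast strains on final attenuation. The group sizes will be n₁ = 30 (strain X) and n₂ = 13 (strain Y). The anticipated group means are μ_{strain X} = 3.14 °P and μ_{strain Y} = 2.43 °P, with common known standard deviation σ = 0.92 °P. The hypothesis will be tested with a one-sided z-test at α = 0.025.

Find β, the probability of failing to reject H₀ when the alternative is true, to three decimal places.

Standardized effect: d = |μ_{strain X} − μ_{strain Y}| / σ = |3.14 − 2.43| / 0.92 = 0.7717
Noncentrality parameter: λ = d / √(1/n₁ + 1/n₂) = 0.7717 / √(1/30 + 1/13) = 2.3242
One-sided α = 0.025 → critical value z_{0.025} = 1.960.
Power = Φ(λ − 1.960) = Φ(0.364) = 0.6421.
Type II error: β = 1 − power = 1 − 0.6421 = 0.3579.

β ≈ 0.358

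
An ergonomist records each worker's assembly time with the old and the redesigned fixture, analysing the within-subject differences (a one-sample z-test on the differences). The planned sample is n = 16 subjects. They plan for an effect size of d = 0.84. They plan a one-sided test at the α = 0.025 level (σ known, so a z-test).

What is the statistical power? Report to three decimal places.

Power ≈ 0.919

Noncentrality parameter: δ = d·√n = 0.84 × √16 = 3.3600
One-sided α = 0.025 → critical value z_{0.025} = 1.960.
Power = Φ(δ − 1.960) = Φ(1.400) = 0.9192.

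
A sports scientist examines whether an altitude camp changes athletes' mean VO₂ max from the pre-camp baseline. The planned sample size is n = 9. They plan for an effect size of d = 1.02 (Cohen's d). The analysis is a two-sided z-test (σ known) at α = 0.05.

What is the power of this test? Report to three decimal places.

Noncentrality parameter: δ = d·√n = 1.02 × √9 = 3.0600
Critical value for a two-sided test at α = 0.05: z_{α/2} = 1.960.
Power = Φ(δ − 1.960) + Φ(−δ − 1.960) = Φ(1.100) + Φ(-5.020) = 0.8643 + 0.0000 = 0.8643.

Power ≈ 0.864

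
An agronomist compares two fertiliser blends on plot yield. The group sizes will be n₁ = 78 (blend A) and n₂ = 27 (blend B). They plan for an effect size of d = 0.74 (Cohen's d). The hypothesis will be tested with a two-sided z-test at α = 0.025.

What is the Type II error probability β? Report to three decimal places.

β ≈ 0.142

Noncentrality parameter: δ = d / √(1/n₁ + 1/n₂) = 0.74 / √(1/78 + 1/27) = 3.3141
Critical value for a two-sided test at α = 0.025: z_{α/2} = 2.241.
Power = Φ(δ − 2.241) + Φ(−δ − 2.241) = Φ(1.073) + Φ(-5.556) = 0.8583 + 0.0000 = 0.8583.
Type II error: β = 1 − power = 1 − 0.8583 = 0.1417.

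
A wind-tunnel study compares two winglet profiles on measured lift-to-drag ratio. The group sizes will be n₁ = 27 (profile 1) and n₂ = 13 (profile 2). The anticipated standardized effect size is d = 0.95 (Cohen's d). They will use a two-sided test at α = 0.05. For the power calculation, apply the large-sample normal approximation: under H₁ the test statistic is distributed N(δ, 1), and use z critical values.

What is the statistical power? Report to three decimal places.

Power ≈ 0.803

Noncentrality parameter: δ = d / √(1/n₁ + 1/n₂) = 0.95 / √(1/27 + 1/13) = 2.8141
Critical value for a two-sided test at α = 0.05: z_{α/2} = 1.960.
Power = Φ(δ − 1.960) + Φ(−δ − 1.960) = Φ(0.854) + Φ(-4.774) = 0.8035 + 0.0000 = 0.8035.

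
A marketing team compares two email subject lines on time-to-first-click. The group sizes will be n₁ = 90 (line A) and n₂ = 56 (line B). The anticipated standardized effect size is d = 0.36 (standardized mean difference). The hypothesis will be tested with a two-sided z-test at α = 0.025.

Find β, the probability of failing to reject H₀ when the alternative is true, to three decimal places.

β ≈ 0.550

Noncentrality parameter: δ = d / √(1/n₁ + 1/n₂) = 0.36 / √(1/90 + 1/56) = 2.1152
Two-sided α = 0.025 → critical value z_{0.0125} = 2.241.
Power = Φ(δ − 2.241) + Φ(−δ − 2.241) = Φ(-0.126) + Φ(-4.357) = 0.4498 + 0.0000 = 0.4498.
Type II error: β = 1 − power = 1 − 0.4498 = 0.5502.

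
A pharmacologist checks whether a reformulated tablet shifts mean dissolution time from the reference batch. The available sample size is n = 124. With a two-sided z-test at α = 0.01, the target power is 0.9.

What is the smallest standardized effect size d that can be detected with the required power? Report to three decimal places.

d ≈ 0.346

Required noncentrality: δ = z_{0.005} + z_{0.10} = 2.576 + 1.282 = 3.857.
(The second rejection-region term Φ(−δ − z_{α/2}) is negligible and dropped.)
δ = d·√n ⇒ d = δ/√n = 3.857/√124 = 0.3464.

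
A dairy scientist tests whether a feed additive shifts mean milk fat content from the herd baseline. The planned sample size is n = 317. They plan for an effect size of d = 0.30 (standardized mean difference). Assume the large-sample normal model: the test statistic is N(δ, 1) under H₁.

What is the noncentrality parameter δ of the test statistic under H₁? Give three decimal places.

δ ≈ 5.341

The noncentrality parameter scales effect size by the design's sample-size factor: δ = d·√n = 0.30 × √317 = 5.3413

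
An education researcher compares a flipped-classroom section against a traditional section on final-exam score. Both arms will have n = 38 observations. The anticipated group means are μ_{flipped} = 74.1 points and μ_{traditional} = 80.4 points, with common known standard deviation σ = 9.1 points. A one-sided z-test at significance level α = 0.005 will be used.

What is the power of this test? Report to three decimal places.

Standardized effect: d = |μ_{flipped} − μ_{traditional}| / σ = |74.1 − 80.4| / 9.1 = 0.6923
Noncentrality parameter: λ = d·√(n/2) = 0.6923 × √(38/2) = 3.0177
One-sided α = 0.005 → critical value z_{0.005} = 2.576.
Power = P(Z > 2.576 − λ) = Φ(0.442) = 0.6707.

Power ≈ 0.671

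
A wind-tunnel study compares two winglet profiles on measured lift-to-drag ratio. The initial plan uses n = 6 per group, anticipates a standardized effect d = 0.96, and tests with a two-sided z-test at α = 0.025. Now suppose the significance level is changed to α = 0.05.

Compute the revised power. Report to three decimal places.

Power ≈ 0.383

δ = d·√(n/2) = 0.96 × √(6/2) = 1.6628 (unchanged). New critical value: z_{0.025} = 1.960.
Revised power = Φ(δ − 1.960) + Φ(−δ − 1.960) = Φ(-0.297) + Φ(-3.623) = 0.3832 + 0.0001 = 0.3833.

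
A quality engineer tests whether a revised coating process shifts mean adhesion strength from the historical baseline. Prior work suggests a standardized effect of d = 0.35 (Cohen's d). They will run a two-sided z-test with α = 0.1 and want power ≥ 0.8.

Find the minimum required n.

Set Φ(δ − 1.645) = 0.8; then δ − 1.645 = Φ⁻¹(0.8) = 0.842, giving δ = 2.486.
(The Φ(−δ − z_{α/2}) term is vanishingly small for δ > 0 and is dropped in the standard sample-size formula.)
δ = d·√n ⇒ n = (δ/d)² = (2.486 / 0.35)² = 50.47.
Rounding up, n = 51.

n = 51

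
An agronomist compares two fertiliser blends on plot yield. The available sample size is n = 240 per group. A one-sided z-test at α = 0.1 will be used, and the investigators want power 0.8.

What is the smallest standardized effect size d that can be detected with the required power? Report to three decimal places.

d ≈ 0.194

Need Φ(δ − 1.282) = 0.8, so δ = 1.282 + 0.842 = 2.123.
δ = d·√(n/2) ⇒ d = δ/√(n/2) = 2.123/√(240/2) = 0.1938.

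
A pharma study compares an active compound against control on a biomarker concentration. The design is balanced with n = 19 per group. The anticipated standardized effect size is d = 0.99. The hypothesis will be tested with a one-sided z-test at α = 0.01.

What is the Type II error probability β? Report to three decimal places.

β ≈ 0.234

Noncentrality parameter: δ = d·√(n/2) = 0.99 × √(19/2) = 3.0514
Critical value for a one-sided test at α = 0.01: z_α = 2.326.
Power = P(Z > 2.326 − δ) = Φ(0.725) = 0.7658.
Type II error: β = 1 − power = 1 − 0.7658 = 0.2342.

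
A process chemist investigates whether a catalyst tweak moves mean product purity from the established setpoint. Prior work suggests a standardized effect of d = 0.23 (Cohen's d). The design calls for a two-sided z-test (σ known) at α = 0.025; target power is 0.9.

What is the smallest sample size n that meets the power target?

Set Φ(δ − 2.241) = 0.9; then δ − 2.241 = Φ⁻¹(0.9) = 1.282, giving δ = 3.523.
(For δ > 0 the lower-tail rejection region contributes negligibly to power, so the one-term inversion is standard.)
δ = d·√n ⇒ n = (δ/d)² = (3.523 / 0.23)² = 234.62.
Rounding up, n = 235.

n = 235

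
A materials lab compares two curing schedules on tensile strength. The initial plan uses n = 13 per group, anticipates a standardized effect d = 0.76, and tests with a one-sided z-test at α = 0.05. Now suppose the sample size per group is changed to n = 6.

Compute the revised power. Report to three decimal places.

With n = 6 per group: δ = d·√(n/2) = 0.76 × √(6/2) = 1.3164. Critical value z_{0.05} = 1.645.
Revised power = Φ(δ − 1.645) = Φ(-0.328) = 0.3713.

Power ≈ 0.371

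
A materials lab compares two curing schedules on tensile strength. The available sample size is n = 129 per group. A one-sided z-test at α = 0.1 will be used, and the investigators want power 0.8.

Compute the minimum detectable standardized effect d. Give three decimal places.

d ≈ 0.264

Required noncentrality: δ = z_{0.1} + z_{0.20} = 1.282 + 0.842 = 2.123.
δ = d·√(n/2) ⇒ d = δ/√(n/2) = 2.123/√(129/2) = 0.2644.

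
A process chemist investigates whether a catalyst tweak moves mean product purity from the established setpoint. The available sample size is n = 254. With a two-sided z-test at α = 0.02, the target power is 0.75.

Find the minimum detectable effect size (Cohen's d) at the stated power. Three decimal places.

d ≈ 0.188

Need Φ(δ − 2.326) = 0.75, so δ = 2.326 + 0.674 = 3.001.
(Lower-tail contribution to power is negligible for δ > 0.)
δ = d·√n ⇒ d = δ/√n = 3.001/√254 = 0.1883.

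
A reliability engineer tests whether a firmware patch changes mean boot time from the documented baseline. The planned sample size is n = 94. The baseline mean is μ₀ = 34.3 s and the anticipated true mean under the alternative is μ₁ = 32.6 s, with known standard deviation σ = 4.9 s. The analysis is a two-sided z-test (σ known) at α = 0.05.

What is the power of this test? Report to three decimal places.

Power ≈ 0.920

Standardized effect: d = |μ₁ − μ₀| / σ = |32.6 − 34.3| / 4.9 = 0.3469
Noncentrality parameter: δ = d·√n = 0.3469 × √94 = 3.3637
Two-sided α = 0.05 → critical value z_{0.025} = 1.960.
Power = Φ(δ − 1.960) + Φ(−δ − 1.960) = Φ(1.404) + Φ(-5.324) = 0.9198 + 0.0000 = 0.9198.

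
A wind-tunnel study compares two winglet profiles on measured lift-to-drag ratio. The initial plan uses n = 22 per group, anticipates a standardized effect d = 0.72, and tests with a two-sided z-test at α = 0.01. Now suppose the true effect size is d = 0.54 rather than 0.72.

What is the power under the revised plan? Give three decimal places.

Power ≈ 0.216

With d = 0.54: δ = d·√(n/2) = 0.54 × √(22/2) = 1.7910. Critical value z_{0.005} = 2.576.
Revised power = Φ(δ − 2.576) + Φ(−δ − 2.576) = Φ(-0.785) + Φ(-4.367) = 0.2163 + 0.0000 = 0.2163.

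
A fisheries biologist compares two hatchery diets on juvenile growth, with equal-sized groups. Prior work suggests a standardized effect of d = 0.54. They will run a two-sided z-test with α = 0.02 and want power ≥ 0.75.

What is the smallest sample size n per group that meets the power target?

n = 62 per group

Set Φ(δ − 2.326) = 0.75; then δ − 2.326 = Φ⁻¹(0.75) = 0.674, giving δ = 3.001.
(The Φ(−δ − z_{α/2}) term is vanishingly small for δ > 0 and is dropped in the standard sample-size formula.)
δ = d·√(n/2) ⇒ n = 2(δ/d)² = 2 × (3.001 / 0.54)² = 61.76.
Rounding up, n = 62 per group.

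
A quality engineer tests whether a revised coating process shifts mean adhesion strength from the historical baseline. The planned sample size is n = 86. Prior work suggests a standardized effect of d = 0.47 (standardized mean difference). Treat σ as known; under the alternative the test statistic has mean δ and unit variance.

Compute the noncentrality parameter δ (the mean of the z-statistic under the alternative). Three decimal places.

δ = d·√n = 0.47 × √86 = 4.3586

δ ≈ 4.359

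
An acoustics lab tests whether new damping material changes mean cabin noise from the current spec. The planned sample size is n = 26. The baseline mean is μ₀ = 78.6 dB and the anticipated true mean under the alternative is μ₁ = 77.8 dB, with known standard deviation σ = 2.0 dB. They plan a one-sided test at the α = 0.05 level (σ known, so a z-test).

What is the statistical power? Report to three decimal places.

Standardized effect: d = |μ₁ − μ₀| / σ = |77.8 − 78.6| / 2.0 = 0.4000
Noncentrality parameter: δ = d·√n = 0.4000 × √26 = 2.0396
Critical value for a one-sided test at α = 0.05: z_α = 1.645.
Power = P(Z > 1.645 − δ) = Φ(0.395) = 0.6535.

Power ≈ 0.653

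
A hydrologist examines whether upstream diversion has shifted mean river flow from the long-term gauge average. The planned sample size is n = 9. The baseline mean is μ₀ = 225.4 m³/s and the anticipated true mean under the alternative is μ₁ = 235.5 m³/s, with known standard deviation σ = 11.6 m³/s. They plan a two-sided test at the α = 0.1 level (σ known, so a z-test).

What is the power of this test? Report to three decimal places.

Standardized effect: d = |μ₁ − μ₀| / σ = |235.5 − 225.4| / 11.6 = 0.8707
Noncentrality parameter: δ = d·√n = 0.8707 × √9 = 2.6121
Two-sided α = 0.1 → critical value z_{0.05} = 1.645.
Power = Φ(δ − 1.645) + Φ(−δ − 1.645) = Φ(0.967) + Φ(-4.257) = 0.8333 + 0.0000 = 0.8333.

Power ≈ 0.833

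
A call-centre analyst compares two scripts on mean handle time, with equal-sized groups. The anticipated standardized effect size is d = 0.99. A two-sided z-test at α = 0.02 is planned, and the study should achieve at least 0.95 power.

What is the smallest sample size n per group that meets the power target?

Set Φ(δ − 2.326) = 0.95; then δ − 2.326 = Φ⁻¹(0.95) = 1.645, giving δ = 3.971.
(The Φ(−δ − z_{α/2}) term is vanishingly small for δ > 0 and is dropped in the standard sample-size formula.)
δ = d·√(n/2) ⇒ n = 2(δ/d)² = 2 × (3.971 / 0.99)² = 32.18.
Rounding up, n = 33 per group.

n = 33 per group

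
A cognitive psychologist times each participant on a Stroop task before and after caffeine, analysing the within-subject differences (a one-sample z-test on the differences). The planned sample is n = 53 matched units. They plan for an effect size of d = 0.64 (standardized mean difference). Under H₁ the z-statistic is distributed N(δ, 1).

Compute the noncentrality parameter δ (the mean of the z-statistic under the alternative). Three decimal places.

The noncentrality parameter scales effect size by the design's sample-size factor: δ = d·√n = 0.64 × √53 = 4.6593

δ ≈ 4.659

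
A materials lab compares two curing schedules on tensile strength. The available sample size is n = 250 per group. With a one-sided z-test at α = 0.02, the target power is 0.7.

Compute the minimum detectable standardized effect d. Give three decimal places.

d ≈ 0.231

Need Φ(δ − 2.054) = 0.7, so δ = 2.054 + 0.524 = 2.578.
δ = d·√(n/2) ⇒ d = δ/√(n/2) = 2.578/√(250/2) = 0.2306.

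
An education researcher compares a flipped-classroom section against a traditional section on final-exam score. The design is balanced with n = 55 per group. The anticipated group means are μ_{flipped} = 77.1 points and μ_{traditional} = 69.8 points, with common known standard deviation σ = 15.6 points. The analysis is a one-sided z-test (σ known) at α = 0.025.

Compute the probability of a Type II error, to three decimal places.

Standardized effect: d = |μ_{flipped} − μ_{traditional}| / σ = |77.1 − 69.8| / 15.6 = 0.4679
Noncentrality parameter: δ = d·√(n/2) = 0.4679 × √(55/2) = 2.4539
One-sided α = 0.025 → critical value z_{0.025} = 1.960.
Power = P(Z > 1.960 − δ) = Φ(0.494) = 0.6893.
Type II error: β = 1 − power = 1 − 0.6893 = 0.3107.

β ≈ 0.311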